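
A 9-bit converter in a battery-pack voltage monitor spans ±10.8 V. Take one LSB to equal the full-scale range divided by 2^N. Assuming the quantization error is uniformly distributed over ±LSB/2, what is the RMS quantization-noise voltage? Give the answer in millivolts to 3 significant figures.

The full-scale span is 10.8 − (-10.8) = 21.6 V.
One LSB is 21.6 V / 512 = 42.188 mV.
For a uniform distribution on [−LSB/2, +LSB/2], V_rms = LSB/√12 = 42.188 mV/3.4641 = 12.2 mV.

12.2 mV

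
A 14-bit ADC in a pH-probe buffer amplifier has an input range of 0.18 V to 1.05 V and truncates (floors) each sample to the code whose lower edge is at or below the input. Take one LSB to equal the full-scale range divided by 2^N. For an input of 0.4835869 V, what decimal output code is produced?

Full-scale range = 1.05 V − (0.18 V) = 0.87 V. LSB = 0.87 V / 2^14 ≈ 53.10 µV.
(V_in − V_min) × 2^14/range = (0.4835869 − (0.18)) × 16384/0.87 = 5717.204.
Floor → code = 5717.

5717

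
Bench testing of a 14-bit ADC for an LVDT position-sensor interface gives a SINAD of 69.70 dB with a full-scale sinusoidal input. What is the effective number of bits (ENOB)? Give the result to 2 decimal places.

ENOB = (69.70 − 1.76)/6.02 = 11.2857 bits.

11.29 bits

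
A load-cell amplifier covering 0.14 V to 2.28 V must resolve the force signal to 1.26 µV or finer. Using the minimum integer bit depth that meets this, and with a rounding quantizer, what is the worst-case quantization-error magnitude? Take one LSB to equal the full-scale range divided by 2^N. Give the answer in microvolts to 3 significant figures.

Span: 2.28 V − (0.14 V) = 2.14 V.
Levels needed ≥ 2.14/1.26 µV = 1.698e6. 2^21 = 2097152 suffices, so N_min = 21.
One LSB is 2.14 V / 2097152 = 1.0204 µV.
|e|_max = LSB/2 = 0.510 µV.

0.510 µV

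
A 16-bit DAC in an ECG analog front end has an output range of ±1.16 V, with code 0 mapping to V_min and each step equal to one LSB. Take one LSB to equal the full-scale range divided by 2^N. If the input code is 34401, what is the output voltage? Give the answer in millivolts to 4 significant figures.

Range = 1.16 − (-1.16) = 2.32 V. LSB = 2.32 V / 2^16.
V_out = V_min + code × LSB = -1.16 V + 34401 × 2.32 V / 65536
      = -1.16 V + 1.21781 V = 0.0578088 V.

57.81 mV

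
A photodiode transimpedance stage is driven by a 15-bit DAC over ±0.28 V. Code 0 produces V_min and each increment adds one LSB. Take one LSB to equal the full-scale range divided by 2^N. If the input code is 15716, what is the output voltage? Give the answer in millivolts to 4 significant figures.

-11.42 mV

The full-scale span is 0.28 − (-0.28) = 0.56 V. LSB = 0.56 V / 2^15.
Output = V_min + (15716/32768) × range = -0.28 + 0.479614 × 0.56 V
      = -0.28 + 0.268584 = -0.0114160 V.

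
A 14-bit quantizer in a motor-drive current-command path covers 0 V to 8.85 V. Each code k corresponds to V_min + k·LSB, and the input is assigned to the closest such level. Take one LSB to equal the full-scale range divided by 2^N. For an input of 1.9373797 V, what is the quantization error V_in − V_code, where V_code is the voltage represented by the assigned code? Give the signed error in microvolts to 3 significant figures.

−178 µV

Range is 8.85 V. LSB = 8.85 V / 2^14 ≈ 0.5402 mV.
Position in LSBs: (1.9373797 − (0)) × 16384/8.85 = 3586.6699; rounding gives k = 3587.
V_code = V_min + k × range/2^14 = 0 + 3587 × 8.85/16384 = 1.9375579834 V.
Error = V_in − V_code = 1.9373797 − (1.9375579834) = −178 µV.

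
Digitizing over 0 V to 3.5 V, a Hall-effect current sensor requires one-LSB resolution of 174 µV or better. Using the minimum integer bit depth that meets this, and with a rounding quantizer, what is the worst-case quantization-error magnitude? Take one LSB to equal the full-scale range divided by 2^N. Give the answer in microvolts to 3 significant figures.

53.4 µV

Range is 3.5 V.
Levels needed ≥ 3.5/174 µV = 20110. 2^15 = 32768 suffices, so N_min = 15.
LSB = 3.5 V ÷ 2^15 = 3.5/32768 V = 106.81 µV.
Half an LSB is 53.4 µV.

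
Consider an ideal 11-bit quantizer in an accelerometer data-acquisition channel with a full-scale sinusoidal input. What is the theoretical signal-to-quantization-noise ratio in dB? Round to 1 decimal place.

SNR = 6.02·11 + 1.76 = 67.98 dB.

68.0 dB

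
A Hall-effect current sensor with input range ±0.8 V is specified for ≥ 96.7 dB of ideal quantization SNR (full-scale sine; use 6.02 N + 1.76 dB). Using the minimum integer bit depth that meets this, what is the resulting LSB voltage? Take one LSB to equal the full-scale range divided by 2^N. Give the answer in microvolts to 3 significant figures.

24.4 µV

Full-scale range = 0.8 V − (-0.8 V) = 1.6 V.
6.02 N + 1.76 ≥ 96.7 gives N ≥ 15.771, so the minimum integer is 16.
One LSB is 1.6 V / 65536 = 24.4 µV.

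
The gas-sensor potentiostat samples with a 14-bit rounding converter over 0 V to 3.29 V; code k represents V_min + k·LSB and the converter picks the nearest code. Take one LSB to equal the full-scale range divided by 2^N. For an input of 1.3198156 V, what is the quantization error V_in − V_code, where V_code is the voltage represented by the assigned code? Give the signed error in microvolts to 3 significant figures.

Full-scale range = 3.29 V. LSB = 3.29 V / 2^14 ≈ 200.8 µV.
(1.3198156 − (0)) / LSB = 1.3198156 × 16384/3.29 = 6572.6015. Nearest integer: k = 6573.
V_code = V_min + k × range/2^14 = 0 + 6573 × 3.29/16384 = 1.3198956299 V.
e = 1.3198156 − (1.3198956299) = −80.0 µV.

−80.0 µV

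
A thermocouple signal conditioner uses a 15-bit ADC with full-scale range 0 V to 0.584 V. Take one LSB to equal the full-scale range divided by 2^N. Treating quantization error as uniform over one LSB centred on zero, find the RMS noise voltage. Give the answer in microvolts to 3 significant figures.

V_FS = 0.584 V.
LSB = 0.584 V / 2^15 = 17.822 µV.
For a uniform distribution on [−LSB/2, +LSB/2], V_rms = LSB/√12 = 17.822 µV/3.4641 = 5.14 µV.

5.14 µV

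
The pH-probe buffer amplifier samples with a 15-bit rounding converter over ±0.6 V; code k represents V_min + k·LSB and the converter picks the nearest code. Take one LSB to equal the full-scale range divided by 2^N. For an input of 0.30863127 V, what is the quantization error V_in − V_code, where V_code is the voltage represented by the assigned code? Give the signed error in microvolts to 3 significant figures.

Range = 0.6 − (-0.6) = 1.2 V. LSB = 1.2 V / 2^15 ≈ 36.62 µV.
Position in LSBs: (0.30863127 − (-0.6)) × 32768/1.2 = 24811.6912; rounding gives k = 24812.
V_code = V_min + k × range/2^15 = -0.6 + 24812 × 1.2/32768 = 0.30864257813 V.
Error = V_in − V_code = 0.30863127 − (0.30864257813) = −11.3 µV.

−11.3 µV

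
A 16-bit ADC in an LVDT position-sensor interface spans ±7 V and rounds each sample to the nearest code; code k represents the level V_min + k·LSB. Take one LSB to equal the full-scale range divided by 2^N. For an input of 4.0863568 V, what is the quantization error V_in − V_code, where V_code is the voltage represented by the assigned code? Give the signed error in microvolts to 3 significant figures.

−38.5 µV

The full-scale span is 7 − (-7) = 14 V. LSB = 14 V / 2^16 ≈ 213.6 µV.
Position in LSBs: (4.0863568 − (-7)) × 65536/14 = 51896.8199; rounding gives k = 51897.
V_code = V_min + k × range/2^16 = -7 + 51897 × 14/65536 = 4.0863952637 V.
V_in − V_code = 4.0863568 − (4.0863952637) = −38.5 µV.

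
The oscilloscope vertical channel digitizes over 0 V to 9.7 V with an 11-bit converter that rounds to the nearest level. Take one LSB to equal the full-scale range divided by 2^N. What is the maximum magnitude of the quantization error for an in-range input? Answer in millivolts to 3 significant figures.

Span = 9.7 V.
LSB = 9.7 V ÷ 2^11 = 9.7/2048 V = 4.7363 mV.
A rounding quantizer has |error| ≤ LSB/2 = 2.37 mV.

2.37 mV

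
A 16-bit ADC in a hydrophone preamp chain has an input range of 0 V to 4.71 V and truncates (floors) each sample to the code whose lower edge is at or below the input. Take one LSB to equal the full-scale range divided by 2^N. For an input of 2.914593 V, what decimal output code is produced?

Span = 4.71 V. LSB = 4.71 V / 2^16 ≈ 71.87 µV.
code = ⌊(V_in − V_min)/LSB⌋ = ⌊(V_in − V_min) × 2^16 / range⌋
     = ⌊(2.914593 − (0)) × 65536 / 4.71⌋ = ⌊2.914593 × 65536/4.71⌋
     = ⌊40554.303⌋ = 40554.

40554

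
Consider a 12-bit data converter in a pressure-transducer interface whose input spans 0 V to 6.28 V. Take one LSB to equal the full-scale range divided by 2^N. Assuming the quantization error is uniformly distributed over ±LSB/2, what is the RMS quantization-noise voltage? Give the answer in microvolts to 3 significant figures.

Range is 6.28 V.
LSB = 6.28 V ÷ 2^12 = 6.28/4096 V = 1.5332 mV.
RMS of a uniform error over width LSB is LSB/√12 = 443 µV.

443 µV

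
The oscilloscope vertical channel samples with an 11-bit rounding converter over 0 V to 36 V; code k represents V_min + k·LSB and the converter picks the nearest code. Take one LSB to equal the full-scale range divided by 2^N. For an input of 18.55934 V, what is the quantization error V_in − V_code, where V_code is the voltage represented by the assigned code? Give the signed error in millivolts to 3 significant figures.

V_FS = 36 V. LSB = 36 V / 2^11 ≈ 17.58 mV.
Position in LSBs: (18.55934 − (0)) × 2048/36 = 1055.8202; rounding gives k = 1056.
Reconstructed level: 0 + 1056 × 36/2048 V = 18.56250000 V.
e = 18.55934 − (18.56250000) = −3.16 mV.

−3.16 mV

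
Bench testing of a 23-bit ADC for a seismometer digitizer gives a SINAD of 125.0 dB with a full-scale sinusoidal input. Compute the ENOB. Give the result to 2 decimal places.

20.47 bits

(125.0 − 1.76) / 6.02 = 123.24/6.02 = 20.4718 effective bits.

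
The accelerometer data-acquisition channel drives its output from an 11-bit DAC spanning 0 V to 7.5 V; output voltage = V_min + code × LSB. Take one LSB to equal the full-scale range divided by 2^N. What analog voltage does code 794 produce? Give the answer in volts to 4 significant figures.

2.908 V

Full-scale range = 7.5 V. LSB = 7.5 V / 2^11.
V_out = 0 + 794 × (7.5/2048) V
      = 0 V + 2.90771 V = 2.90771 V.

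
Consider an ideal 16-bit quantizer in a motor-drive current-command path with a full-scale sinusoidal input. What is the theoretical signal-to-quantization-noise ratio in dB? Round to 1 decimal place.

98.1 dB

6.02(16) + 1.76 = 96.32 + 1.76 = 98.08 dB.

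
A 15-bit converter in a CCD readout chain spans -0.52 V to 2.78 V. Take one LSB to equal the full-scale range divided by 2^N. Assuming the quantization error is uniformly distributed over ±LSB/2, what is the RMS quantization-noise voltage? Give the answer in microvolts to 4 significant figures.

29.07 µV

Span: 2.78 V − (-0.52 V) = 3.3 V.
One LSB is 3.3 V / 32768 = 100.708 µV.
RMS of a uniform error over width LSB is LSB/√12 = 29.07 µV.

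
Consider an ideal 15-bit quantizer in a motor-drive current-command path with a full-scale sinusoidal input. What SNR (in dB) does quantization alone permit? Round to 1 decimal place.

92.1 dB

6.02(15) + 1.76 = 90.30 + 1.76 = 92.06 dB.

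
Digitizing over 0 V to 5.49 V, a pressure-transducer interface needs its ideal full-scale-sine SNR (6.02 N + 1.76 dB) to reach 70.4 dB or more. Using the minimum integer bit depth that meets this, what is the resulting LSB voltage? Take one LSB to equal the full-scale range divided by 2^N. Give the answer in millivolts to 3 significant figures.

V_FS = 5.49 V.
N ≥ (70.4 − 1.76)/6.02 = 11.402 → N_min = 12.
LSB = 5.49 V ÷ 2^12 = 5.49/4096 V = 1.34 mV.

1.34 mV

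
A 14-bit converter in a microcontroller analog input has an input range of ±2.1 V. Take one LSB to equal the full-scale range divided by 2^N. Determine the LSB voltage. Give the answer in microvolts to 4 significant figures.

The full-scale span is 2.1 − (-2.1) = 4.2 V.
2^14 = 16384 levels.
One LSB is 4.2 V / 16384 = 256.3 µV.

256.3 µV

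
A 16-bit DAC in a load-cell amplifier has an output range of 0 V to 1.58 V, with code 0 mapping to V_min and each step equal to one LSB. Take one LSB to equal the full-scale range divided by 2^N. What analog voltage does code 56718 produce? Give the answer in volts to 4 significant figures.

Range is 1.58 V. LSB = 1.58 V / 2^16.
Output = V_min + (56718/65536) × range = 0 + 0.865448 × 1.58 V
      = 0 V + 1.36741 V = 1.36741 V.

1.367 V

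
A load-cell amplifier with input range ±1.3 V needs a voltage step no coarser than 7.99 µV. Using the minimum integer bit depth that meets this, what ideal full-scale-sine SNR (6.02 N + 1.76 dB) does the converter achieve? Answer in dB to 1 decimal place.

Span: 1.3 V − (-1.3 V) = 2.6 V.
2.6 V / 7.99 µV = 325400. Since 2^18 = 262144 and 2^19 = 524288, N = 19.
6.02(19) + 1.76 = 116.14 dB.

116.1 dB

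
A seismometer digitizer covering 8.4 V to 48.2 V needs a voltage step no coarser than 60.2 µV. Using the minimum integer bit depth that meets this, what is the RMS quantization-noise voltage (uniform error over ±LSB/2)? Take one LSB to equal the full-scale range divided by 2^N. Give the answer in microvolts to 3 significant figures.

11.0 µV

Span: 48.2 V − (8.4 V) = 39.8 V.
39.8 V / 60.2 µV = 661100. Since 2^19 = 524288 and 2^20 = 1048576, N = 20.
LSB = 39.8 V / 2^20 = 37.956 µV.
RMS noise = LSB/√12 = 11.0 µV.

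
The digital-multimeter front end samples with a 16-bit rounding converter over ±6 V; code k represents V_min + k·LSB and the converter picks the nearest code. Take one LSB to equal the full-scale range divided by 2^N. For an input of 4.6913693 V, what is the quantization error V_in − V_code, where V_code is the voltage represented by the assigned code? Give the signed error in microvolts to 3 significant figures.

Range = 6 − (-6) = 12 V. LSB = 12 V / 2^16 ≈ 183.1 µV.
Position in LSBs: (4.6913693 − (-6)) × 65536/12 = 58389.1315; rounding gives k = 58389.
V_code = V_min + k × range/2^16 = -6 + 58389 × 12/65536 = 4.6913452148 V.
e = 4.6913693 − (4.6913452148) = +24.1 µV.

+24.1 µV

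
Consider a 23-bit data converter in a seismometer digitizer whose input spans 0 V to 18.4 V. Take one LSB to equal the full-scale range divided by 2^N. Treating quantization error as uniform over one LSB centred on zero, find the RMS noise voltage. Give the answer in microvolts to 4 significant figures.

Range is 18.4 V.
Step size = 18.4/8388608 V = 2.19345 µV.
σ_q = LSB/√12 = 2.19345 µV/3.4641 = 0.6332 µV.

0.6332 µV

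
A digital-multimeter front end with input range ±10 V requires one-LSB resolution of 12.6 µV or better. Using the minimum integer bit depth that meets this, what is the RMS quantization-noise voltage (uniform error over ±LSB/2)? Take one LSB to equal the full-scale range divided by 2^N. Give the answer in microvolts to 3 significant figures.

Span: 10 V − (-10 V) = 20 V.
Required number of levels: 20/12.6 µV = 1.5873e6; smallest N with 2^N ≥ that is 21.
LSB = 20 V / 2^21 = 9.5367 µV.
V_rms = LSB/√12 = 2.75 µV.

2.75 µV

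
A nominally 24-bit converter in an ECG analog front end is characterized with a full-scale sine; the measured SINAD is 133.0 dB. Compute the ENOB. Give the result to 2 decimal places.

21.80 bits

ENOB = (133.0 − 1.76)/6.02 = 21.8007 bits.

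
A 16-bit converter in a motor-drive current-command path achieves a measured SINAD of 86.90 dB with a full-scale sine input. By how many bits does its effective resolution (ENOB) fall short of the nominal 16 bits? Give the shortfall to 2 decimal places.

1.86 bits

N_eff = (86.90 − 1.76)/6.02 = 14.1429 bits.
Shortfall = 16 − 14.1429 = 1.8571 bits.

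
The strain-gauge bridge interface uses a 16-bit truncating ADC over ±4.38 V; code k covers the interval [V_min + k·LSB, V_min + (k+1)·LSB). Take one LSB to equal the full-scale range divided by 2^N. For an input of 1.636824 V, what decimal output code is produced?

45013

Range = 4.38 − (-4.38) = 8.76 V. LSB = 8.76 V / 2^16 ≈ 133.7 µV.
(V_in − V_min) × 2^16/range = (1.636824 − (-4.38)) × 65536/8.76 = 45013.536.
Floor → code = 45013.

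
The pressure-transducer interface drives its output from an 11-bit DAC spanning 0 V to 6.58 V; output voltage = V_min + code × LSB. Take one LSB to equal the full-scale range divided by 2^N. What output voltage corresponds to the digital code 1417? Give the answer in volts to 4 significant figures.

4.553 V

Range is 6.58 V. LSB = 6.58 V / 2^11.
V_out = V_min + code × LSB = 0 V + 1417 × 6.58 V / 2048
      = 0 + 4.55267 = 4.55267 V.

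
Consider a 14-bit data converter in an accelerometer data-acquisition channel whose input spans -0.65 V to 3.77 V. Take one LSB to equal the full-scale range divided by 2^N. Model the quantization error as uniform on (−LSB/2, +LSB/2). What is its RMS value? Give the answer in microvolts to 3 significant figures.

Span: 3.77 V − (-0.65 V) = 4.42 V.
LSB = 4.42 V ÷ 2^14 = 4.42/16384 V = 269.78 µV.
RMS of a uniform error over width LSB is LSB/√12 = 77.9 µV.

77.9 µV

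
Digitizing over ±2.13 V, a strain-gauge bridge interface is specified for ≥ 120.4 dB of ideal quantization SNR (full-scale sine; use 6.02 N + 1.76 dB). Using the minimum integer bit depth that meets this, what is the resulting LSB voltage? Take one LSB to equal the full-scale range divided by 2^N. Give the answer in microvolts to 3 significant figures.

Span: 2.13 V − (-2.13 V) = 4.26 V.
N ≥ (120.4 − 1.76)/6.02 = 19.708 → N_min = 20.
One LSB is 4.26 V / 1048576 = 4.06 µV.

4.06 µV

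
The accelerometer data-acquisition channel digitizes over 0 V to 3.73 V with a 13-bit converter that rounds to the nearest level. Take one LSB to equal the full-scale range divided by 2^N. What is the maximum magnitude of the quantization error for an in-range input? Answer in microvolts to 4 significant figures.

227.7 µV

V_FS = 3.73 V.
LSB = 3.73 V ÷ 2^13 = 3.73/8192 V = 455.322 µV.
|e|_max = LSB/2 = 227.7 µV.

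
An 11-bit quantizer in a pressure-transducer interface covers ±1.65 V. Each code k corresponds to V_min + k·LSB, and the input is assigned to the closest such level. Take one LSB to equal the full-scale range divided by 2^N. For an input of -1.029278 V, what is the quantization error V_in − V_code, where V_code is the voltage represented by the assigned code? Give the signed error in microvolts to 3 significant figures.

The full-scale span is 1.65 − (-1.65) = 3.3 V. LSB = 3.3 V / 2^11 ≈ 1.611 mV.
(-1.029278 − (-1.65)) / LSB = 0.620722 × 2048/3.3 = 385.2238. Nearest integer: k = 385.
V_code = -1.65 + (385/2048) × 3.3 = -1.029638672 V.
e = -1.029278 − (-1.029638672) = +361 µV.

+361 µV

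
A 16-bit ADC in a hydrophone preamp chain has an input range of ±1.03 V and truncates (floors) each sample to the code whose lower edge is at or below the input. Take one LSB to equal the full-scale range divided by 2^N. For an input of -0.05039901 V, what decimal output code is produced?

Span: 1.03 V − (-1.03 V) = 2.06 V. LSB = 2.06 V / 2^16 ≈ 31.43 µV.
(V_in − V_min) × 2^16/range = (-0.05039901 − (-1.03)) × 65536/2.06 = 31164.626.
Floor → code = 31164.

31164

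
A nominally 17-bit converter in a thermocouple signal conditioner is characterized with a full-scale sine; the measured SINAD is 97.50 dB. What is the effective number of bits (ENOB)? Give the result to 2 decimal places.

15.90 bits

ENOB = (SINAD − 1.76) / 6.02 = (97.50 − 1.76) / 6.02 = 95.74 / 6.02 = 15.9037.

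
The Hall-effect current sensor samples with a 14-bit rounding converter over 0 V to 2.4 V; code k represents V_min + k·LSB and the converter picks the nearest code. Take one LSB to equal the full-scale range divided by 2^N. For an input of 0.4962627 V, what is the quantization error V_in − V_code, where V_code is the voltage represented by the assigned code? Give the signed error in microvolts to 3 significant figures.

−26.4 µV

Span = 2.4 V. LSB = 2.4 V / 2^14 ≈ 146.5 µV.
(0.4962627 − (0)) / LSB = 0.4962627 × 16384/2.4 = 3387.8200. Nearest integer: k = 3388.
V_code = 0 + (3388/16384) × 2.4 = 0.49628906250 V.
V_in − V_code = 0.4962627 − (0.49628906250) = −26.4 µV.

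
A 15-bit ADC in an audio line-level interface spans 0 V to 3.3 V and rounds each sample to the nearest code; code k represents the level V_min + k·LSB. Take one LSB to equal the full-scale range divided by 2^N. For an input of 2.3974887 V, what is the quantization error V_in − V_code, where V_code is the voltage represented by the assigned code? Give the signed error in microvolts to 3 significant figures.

Range is 3.3 V. LSB = 3.3 V / 2^15 ≈ 100.7 µV.
(2.3974887 − (0)) / LSB = 2.3974887 × 32768/3.3 = 23806.3363. Nearest integer: k = 23806.
V_code = 0 + (23806/32768) × 3.3 = 2.3974548340 V.
Error = V_in − V_code = 2.3974887 − (2.3974548340) = +33.9 µV.

+33.9 µV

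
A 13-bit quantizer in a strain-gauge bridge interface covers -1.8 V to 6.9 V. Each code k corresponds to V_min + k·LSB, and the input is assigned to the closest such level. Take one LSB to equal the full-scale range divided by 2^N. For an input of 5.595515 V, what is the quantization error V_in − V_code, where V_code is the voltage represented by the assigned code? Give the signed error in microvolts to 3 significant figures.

−335 µV

The full-scale span is 6.9 − (-1.8) = 8.7 V. LSB = 8.7 V / 2^13 ≈ 1.062 mV.
(5.595515 − (-1.8)) / LSB = 7.395515 × 8192/8.7 = 6963.6849. Nearest integer: k = 6964.
V_code = -1.8 + (6964/8192) × 8.7 = 5.595849609 V.
V_in − V_code = 5.595515 − (5.595849609) = −335 µV.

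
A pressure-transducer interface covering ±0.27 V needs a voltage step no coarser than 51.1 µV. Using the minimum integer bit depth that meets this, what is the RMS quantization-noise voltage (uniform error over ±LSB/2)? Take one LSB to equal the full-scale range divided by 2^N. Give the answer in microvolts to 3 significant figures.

9.51 µV

Span: 0.27 V − (-0.27 V) = 0.54 V.
Need 2^N ≥ 0.54 V / 51.1 µV = 10570 → N_min = 14.
Step size = 0.54/16384 V = 32.959 µV.
σ_q = LSB/√12 = 32.959 µV/3.4641 = 9.51 µV.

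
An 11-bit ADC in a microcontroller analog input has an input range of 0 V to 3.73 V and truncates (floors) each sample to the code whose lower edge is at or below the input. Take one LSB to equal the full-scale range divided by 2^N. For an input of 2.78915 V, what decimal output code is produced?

V_FS = 3.73 V. LSB = 3.73 V / 2^11 ≈ 1.821 mV.
V_in − V_min = 2.78915 − (0) = 2.78915 V.
Divide by LSB: 2.78915 × 2048/3.73 = 1531.4153.
Truncating gives code 1531.

1531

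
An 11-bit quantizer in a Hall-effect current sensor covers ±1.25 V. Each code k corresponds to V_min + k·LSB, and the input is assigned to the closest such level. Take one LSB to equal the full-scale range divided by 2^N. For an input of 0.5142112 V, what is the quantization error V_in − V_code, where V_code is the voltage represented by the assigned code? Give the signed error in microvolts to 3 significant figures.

+295 µV

Full-scale range = 1.25 V − (-1.25 V) = 2.5 V. LSB = 2.5 V / 2^11 ≈ 1.221 mV.
(0.5142112 − (-1.25)) / LSB = 1.7642112 × 2048/2.5 = 1445.2418. Nearest integer: k = 1445.
V_code = V_min + k × range/2^11 = -1.25 + 1445 × 2.5/2048 = 0.5139160156 V.
V_in − V_code = 0.5142112 − (0.5139160156) = +295 µV.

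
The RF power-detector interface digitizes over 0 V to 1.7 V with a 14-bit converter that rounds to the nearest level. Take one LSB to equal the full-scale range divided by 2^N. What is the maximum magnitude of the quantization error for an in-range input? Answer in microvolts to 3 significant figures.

Full-scale range = 1.7 V.
LSB = 1.7 V / 2^14 = 103.76 µV.
A rounding quantizer has |error| ≤ LSB/2 = 51.9 µV.

51.9 µV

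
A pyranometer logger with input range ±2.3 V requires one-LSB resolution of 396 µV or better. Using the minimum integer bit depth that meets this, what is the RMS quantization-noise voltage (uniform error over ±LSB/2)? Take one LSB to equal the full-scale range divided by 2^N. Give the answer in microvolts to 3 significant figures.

81.0 µV

Span: 2.3 V − (-2.3 V) = 4.6 V.
4.6 V / 396 µV = 11620. Since 2^13 = 8192 and 2^14 = 16384, N = 14.
Step size = 4.6/16384 V = 280.76 µV.
RMS noise = LSB/√12 = 81.0 µV.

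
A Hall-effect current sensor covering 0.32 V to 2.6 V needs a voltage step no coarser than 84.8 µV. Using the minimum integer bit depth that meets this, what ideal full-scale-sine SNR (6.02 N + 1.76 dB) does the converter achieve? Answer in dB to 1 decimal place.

92.1 dB

Span: 2.6 V − (0.32 V) = 2.28 V.
Need 2^N ≥ 2.28 V / 84.8 µV = 26890 → N_min = 15.
Ideal SNR at N = 15: 6.02·15 + 1.76 = 92.1 dB.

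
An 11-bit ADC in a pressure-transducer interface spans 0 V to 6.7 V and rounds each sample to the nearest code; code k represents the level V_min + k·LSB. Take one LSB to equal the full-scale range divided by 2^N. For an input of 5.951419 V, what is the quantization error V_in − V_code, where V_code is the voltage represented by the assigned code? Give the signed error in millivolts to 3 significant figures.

+0.589 mV

V_FS = 6.7 V. LSB = 6.7 V / 2^11 ≈ 3.271 mV.
(V_in − V_min)/LSB = (5.951419 − (0)) × 2048/6.7 = 1819.1800 → nearest code k = 1819.
Reconstructed level: 0 + 1819 × 6.7/2048 V = 5.950830078 V.
V_in − V_code = 5.951419 − (5.950830078) = +0.589 mV.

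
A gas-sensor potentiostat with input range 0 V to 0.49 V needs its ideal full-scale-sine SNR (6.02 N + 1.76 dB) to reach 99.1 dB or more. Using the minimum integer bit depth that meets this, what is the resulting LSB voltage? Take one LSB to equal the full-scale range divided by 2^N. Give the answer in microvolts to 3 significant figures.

3.74 µV

V_FS = 0.49 V.
Required N = ⌈(99.1 − 1.76)/6.02⌉ = ⌈16.169⌉ = 17.
LSB = 0.49 V / 2^17 = 3.74 µV.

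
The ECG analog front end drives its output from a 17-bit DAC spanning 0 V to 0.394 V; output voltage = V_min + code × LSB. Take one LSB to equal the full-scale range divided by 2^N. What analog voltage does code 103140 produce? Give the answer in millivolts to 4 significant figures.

V_FS = 0.394 V. LSB = 0.394 V / 2^17.
Output = V_min + (103140/131072) × range = 0 + 0.786896 × 0.394 V
      = 0 V + 0.310037 V = 0.310037 V.

310.0 mV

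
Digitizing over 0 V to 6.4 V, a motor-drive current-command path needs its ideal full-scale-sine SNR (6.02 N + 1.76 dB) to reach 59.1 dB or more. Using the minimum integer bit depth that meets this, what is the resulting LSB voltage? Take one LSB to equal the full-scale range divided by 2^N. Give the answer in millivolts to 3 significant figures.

Full-scale range = 6.4 V.
Required N = ⌈(59.1 − 1.76)/6.02⌉ = ⌈9.525⌉ = 10.
LSB = 6.4 V / 2^10 = 6.25 mV.

6.25 mV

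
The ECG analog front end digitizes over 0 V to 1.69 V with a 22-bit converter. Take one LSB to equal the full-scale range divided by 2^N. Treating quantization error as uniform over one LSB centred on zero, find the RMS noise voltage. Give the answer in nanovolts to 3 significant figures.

Range is 1.69 V.
LSB = 1.69 V ÷ 2^22 = 1.69/4194304 V = 402.93 nV.
RMS of a uniform error over width LSB is LSB/√12 = 116 nV.

116 nV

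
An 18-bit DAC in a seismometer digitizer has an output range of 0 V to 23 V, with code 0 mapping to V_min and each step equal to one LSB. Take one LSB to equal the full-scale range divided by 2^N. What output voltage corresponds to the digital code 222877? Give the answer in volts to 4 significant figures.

19.55 V

Range is 23 V. LSB = 23 V / 2^18.
V_out = 0 + 222877 × (23/262144) V
      = 0 V + 19.5548 V = 19.5548 V.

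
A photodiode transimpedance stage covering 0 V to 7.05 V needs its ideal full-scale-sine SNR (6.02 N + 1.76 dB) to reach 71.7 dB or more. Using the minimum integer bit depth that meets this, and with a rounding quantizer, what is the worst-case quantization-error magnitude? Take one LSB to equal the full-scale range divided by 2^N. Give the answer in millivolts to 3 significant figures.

0.861 mV

Range is 7.05 V.
Required N = ⌈(71.7 − 1.76)/6.02⌉ = ⌈11.618⌉ = 12.
Step size = 7.05/4096 V = 1.7212 mV.
|e|_max = LSB/2 = 0.861 mV.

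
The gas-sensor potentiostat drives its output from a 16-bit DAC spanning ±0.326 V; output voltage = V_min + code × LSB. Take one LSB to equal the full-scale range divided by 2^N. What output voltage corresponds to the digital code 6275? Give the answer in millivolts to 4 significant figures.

-263.6 mV

Full-scale range = 0.326 V − (-0.326 V) = 0.652 V. LSB = 0.652 V / 2^16.
V_out = V_min + code × LSB = -0.326 V + 6275 × 0.652 V / 65536
      = -0.326 + 0.0624283 = -0.263572 V.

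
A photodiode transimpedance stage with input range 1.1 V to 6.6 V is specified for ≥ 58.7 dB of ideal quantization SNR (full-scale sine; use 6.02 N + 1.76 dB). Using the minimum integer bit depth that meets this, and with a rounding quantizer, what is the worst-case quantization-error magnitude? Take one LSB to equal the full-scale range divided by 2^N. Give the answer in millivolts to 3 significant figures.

2.69 mV

Full-scale range = 6.6 V − (1.1 V) = 5.5 V.
Solving 6.02 N ≥ 58.7 − 1.76: N ≥ 9.458. Round up → N = 10.
LSB = 5.5 V ÷ 2^10 = 5.5/1024 V = 5.3711 mV.
Half an LSB is 2.69 mV.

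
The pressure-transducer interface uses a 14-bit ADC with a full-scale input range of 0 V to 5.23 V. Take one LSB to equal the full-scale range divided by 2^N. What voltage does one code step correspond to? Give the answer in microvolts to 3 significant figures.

319 µV

Span = 5.23 V.
Number of codes = 2^14 = 16384.
Step size = 5.23/16384 V = 319 µV.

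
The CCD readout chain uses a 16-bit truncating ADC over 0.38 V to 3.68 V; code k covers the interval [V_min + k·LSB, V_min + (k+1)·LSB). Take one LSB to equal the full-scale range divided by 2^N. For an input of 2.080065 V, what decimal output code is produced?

33762

The full-scale span is 3.68 − (0.38) = 3.3 V. LSB = 3.3 V / 2^16 ≈ 50.35 µV.
V_in − V_min = 2.080065 − (0.38) = 1.700065 V.
Divide by LSB: 1.700065 × 65536/3.3 = 33762.2606.
Truncating gives code 33762.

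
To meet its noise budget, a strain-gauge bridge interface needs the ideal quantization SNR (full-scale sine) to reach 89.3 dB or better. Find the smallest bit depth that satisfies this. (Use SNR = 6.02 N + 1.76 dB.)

6.02 N + 1.76 ≥ 89.3 gives N ≥ 14.542, so the minimum integer is 15.

15 bits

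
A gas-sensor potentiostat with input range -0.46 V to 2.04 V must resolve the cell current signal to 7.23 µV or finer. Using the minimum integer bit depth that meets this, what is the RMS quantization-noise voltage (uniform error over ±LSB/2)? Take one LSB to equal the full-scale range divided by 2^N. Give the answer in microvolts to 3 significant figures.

Range = 2.04 − (-0.46) = 2.5 V.
2.5 V / 7.23 µV = 345800. Since 2^18 = 262144 and 2^19 = 524288, N = 19.
LSB = 2.5 V / 2^19 = 4.7684 µV.
σ_q = LSB/√12 = 4.7684 µV/3.4641 = 1.38 µV.

1.38 µV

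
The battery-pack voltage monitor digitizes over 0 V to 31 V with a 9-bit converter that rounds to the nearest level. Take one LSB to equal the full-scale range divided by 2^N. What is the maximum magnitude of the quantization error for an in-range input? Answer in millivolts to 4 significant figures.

30.27 mV

Span = 31 V.
LSB = 31 V ÷ 2^9 = 31/512 V = 60.5469 mV.
Worst-case error for round-to-nearest is half an LSB: 30.27 mV.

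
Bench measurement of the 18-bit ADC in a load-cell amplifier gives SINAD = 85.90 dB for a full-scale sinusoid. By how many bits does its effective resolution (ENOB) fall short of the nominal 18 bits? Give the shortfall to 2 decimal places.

4.02 bits

Effective bits = (85.90 − 1.76)/6.02 = 13.9767.
18 − 13.9767 = 4.02 bits below nominal.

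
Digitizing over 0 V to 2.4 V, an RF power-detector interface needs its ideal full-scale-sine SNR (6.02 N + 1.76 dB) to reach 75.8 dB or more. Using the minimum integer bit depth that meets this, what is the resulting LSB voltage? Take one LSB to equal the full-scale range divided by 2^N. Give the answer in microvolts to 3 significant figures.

293 µV

Full-scale range = 2.4 V.
Solving 6.02 N ≥ 75.8 − 1.76: N ≥ 12.299. Round up → N = 13.
Step size = 2.4/8192 V = 293 µV.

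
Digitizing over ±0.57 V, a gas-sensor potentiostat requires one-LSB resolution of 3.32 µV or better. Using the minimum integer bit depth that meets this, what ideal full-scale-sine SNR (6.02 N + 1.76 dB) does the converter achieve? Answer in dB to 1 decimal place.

The full-scale span is 0.57 − (-0.57) = 1.14 V.
1.14 V / 3.32 µV = 343400. Since 2^18 = 262144 and 2^19 = 524288, N = 19.
Ideal SNR at N = 19: 6.02·19 + 1.76 = 116.1 dB.

116.1 dB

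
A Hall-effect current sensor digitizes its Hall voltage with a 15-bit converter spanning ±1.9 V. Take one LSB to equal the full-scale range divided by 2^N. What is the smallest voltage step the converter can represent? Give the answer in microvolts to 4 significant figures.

116.0 µV

Range = 1.9 − (-1.9) = 3.8 V.
Number of codes = 2^15 = 32768.
Step size = 3.8/32768 V = 116.0 µV.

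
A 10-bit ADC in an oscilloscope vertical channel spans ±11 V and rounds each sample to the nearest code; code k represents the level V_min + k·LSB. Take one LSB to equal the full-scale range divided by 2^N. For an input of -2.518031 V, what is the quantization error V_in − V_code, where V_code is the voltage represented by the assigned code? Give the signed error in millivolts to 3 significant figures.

Span: 11 V − (-11 V) = 22 V. LSB = 22 V / 2^10 ≈ 21.48 mV.
(-2.518031 − (-11)) / LSB = 8.481969 × 1024/22 = 394.7971. Nearest integer: k = 395.
Reconstructed level: -11 + 395 × 22/1024 V = -2.513671875 V.
V_in − V_code = -2.518031 − (-2.513671875) = −4.36 mV.

−4.36 mV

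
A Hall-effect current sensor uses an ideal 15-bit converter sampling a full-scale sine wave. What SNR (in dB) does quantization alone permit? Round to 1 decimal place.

92.1 dB

6.02(15) + 1.76 = 90.30 + 1.76 = 92.06 dB.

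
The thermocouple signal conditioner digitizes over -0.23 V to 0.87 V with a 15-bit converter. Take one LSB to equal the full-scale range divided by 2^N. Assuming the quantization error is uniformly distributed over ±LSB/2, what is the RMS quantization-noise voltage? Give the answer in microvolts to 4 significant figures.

Full-scale range = 0.87 V − (-0.23 V) = 1.1 V.
LSB = 1.1 V ÷ 2^15 = 1.1/32768 V = 33.5693 µV.
RMS of a uniform error over width LSB is LSB/√12 = 9.691 µV.

9.691 µV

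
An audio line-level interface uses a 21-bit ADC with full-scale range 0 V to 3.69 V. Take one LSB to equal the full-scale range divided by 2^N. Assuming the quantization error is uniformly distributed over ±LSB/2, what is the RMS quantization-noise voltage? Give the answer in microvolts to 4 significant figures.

0.5079 µV

Full-scale range = 3.69 V.
Step size = 3.69/2097152 V = 1.75953 µV.
σ_q = LSB/√12 = 1.75953 µV/3.4641 = 0.5079 µV.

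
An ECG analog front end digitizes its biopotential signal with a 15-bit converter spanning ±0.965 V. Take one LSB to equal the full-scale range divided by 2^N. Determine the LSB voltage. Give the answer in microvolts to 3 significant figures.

58.9 µV

Range = 0.965 − (-0.965) = 1.93 V.
2^15 = 32768 levels.
LSB = 1.93 V ÷ 2^15 = 1.93/32768 V = 58.9 µV.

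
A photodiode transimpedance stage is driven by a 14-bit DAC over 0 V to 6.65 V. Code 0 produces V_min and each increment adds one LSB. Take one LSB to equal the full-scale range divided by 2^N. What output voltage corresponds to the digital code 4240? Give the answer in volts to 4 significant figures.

1.721 V

Full-scale range = 6.65 V. LSB = 6.65 V / 2^14.
Output = V_min + (4240/16384) × range = 0 + 0.258789 × 6.65 V
      = 0 V + 1.72095 V = 1.72095 V.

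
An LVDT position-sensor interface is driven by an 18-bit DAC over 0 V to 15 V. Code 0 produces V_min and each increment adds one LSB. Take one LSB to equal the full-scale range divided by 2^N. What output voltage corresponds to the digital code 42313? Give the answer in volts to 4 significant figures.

2.421 V

Full-scale range = 15 V. LSB = 15 V / 2^18.
V_out = V_min + code × LSB = 0 V + 42313 × 15 V / 262144
      = 0 V + 2.42117 V = 2.42117 V.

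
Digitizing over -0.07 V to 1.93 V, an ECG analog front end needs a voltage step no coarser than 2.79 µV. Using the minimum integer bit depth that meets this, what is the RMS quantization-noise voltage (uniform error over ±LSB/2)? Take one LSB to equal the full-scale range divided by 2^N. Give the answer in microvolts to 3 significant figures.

0.551 µV

Range = 1.93 − (-0.07) = 2 V.
Required number of levels: 2/2.79 µV = 716850; smallest N with 2^N ≥ that is 20.
One LSB is 2 V / 1048576 = 1.9073 µV.
σ_q = LSB/√12 = 1.9073 µV/3.4641 = 0.551 µV.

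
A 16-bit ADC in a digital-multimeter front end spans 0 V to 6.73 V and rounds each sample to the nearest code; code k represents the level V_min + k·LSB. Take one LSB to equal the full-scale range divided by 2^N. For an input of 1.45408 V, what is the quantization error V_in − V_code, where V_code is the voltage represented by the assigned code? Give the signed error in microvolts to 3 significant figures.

−33.8 µV

Span = 6.73 V. LSB = 6.73 V / 2^16 ≈ 102.7 µV.
(V_in − V_min)/LSB = (1.45408 − (0)) × 65536/6.73 = 14159.6712 → nearest code k = 14160.
V_code = 0 + (14160/65536) × 6.73 = 1.4541137695 V.
V_in − V_code = 1.45408 − (1.4541137695) = −33.8 µV.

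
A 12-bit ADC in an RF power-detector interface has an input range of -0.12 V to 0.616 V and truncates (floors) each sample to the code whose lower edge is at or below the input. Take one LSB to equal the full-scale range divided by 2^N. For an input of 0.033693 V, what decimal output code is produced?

855

Range = 0.616 − (-0.12) = 0.736 V. LSB = 0.736 V / 2^12 ≈ 179.7 µV.
code = ⌊(V_in − V_min)/LSB⌋ = ⌊(V_in − V_min) × 2^12 / range⌋
     = ⌊(0.033693 − (-0.12)) × 4096 / 0.736⌋ = ⌊0.153693 × 4096/0.736⌋
     = ⌊855.335⌋ = 855.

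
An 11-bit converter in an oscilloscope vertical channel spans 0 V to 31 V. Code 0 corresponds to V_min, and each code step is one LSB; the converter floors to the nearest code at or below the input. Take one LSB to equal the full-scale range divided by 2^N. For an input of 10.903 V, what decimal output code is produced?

Span = 31 V. LSB = 31 V / 2^11 ≈ 15.14 mV.
code = ⌊(V_in − V_min)/LSB⌋ = ⌊(V_in − V_min) × 2^11 / range⌋
     = ⌊(10.903 − (0)) × 2048 / 31⌋ = ⌊10.903 × 2048/31⌋
     = ⌊720.301⌋ = 720.

720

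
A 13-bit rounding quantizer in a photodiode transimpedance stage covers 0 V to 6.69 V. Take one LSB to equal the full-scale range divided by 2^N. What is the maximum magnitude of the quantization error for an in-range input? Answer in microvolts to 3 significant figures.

V_FS = 6.69 V.
LSB = 6.69 V / 2^13 = 0.81665 mV.
Worst-case error for round-to-nearest is half an LSB: 408 µV.

408 µV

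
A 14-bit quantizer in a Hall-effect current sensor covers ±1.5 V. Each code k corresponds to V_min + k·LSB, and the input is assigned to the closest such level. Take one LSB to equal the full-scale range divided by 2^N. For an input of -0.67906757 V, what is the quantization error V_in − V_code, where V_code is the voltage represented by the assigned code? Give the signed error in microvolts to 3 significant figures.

The full-scale span is 1.5 − (-1.5) = 3 V. LSB = 3 V / 2^14 ≈ 183.1 µV.
Position in LSBs: (-0.67906757 − (-1.5)) × 16384/3 = 4483.3856; rounding gives k = 4483.
V_code = -1.5 + (4483/16384) × 3 = -0.67913818359 V.
e = -0.67906757 − (-0.67913818359) = +70.6 µV.

+70.6 µV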